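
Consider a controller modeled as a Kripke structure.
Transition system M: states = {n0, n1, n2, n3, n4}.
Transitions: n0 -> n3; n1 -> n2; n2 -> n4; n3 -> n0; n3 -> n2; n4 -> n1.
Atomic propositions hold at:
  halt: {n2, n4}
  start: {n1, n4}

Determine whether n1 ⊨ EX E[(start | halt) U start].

Yes

Sat(start | halt) = {n1, n2, n4}
E[(start | halt) U start]: least fixpoint, start Z0 = Sat(start) = {n1, n4}, add states in Sat(start | halt) with some successor in Z. Z1 = {n1, n2, n4}; fixed.
Sat(E[(start | halt) U start]) = {n1, n2, n4}
Sat(EX E[(start | halt) U start]) = {s : some successor in {n1, n2, n4}} = {n1, n2, n3, n4}
n1 ∈ Sat(EX E[(start | halt) U start]) = {n1, n2, n3, n4}, so the formula holds at n1.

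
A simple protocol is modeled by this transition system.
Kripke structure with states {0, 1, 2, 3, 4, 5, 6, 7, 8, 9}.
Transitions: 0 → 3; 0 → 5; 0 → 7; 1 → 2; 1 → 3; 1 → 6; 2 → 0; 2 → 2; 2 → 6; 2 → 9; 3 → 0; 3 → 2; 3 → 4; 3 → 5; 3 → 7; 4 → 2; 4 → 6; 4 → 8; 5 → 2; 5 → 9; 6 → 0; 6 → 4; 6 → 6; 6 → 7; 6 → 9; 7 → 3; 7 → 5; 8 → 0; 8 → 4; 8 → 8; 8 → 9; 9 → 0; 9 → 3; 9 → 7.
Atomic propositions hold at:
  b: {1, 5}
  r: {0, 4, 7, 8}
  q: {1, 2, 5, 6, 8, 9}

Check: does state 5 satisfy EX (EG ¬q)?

Sat(¬q) = {0, 3, 4, 7}
EG ¬q: greatest fixpoint, start Z0 = {0, 3, 4, 7}, keep only states in Sat with some successor in Z. Z1 = {0, 3, 7}; fixed.
Sat(EG ¬q) = {0, 3, 7}
Sat(EX (EG ¬q)) = {s : some successor in {0, 3, 7}} = {0, 1, 2, 3, 6, 7, 8, 9}
5 ∉ Sat(EX (EG ¬q)) = {0, 1, 2, 3, 6, 7, 8, 9}, so the formula does not hold at 5.

No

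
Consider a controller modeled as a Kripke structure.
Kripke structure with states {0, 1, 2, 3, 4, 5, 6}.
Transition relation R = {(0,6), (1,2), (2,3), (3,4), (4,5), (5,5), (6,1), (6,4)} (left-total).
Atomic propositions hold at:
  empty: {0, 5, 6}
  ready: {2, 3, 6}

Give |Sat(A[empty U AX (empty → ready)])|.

5

Sat(empty → ready) = {1, 2, 3, 4, 6}
Sat(AX (empty → ready)) = {s : every successor in {1, 2, 3, 4, 6}} = {0, 1, 2, 3, 6}
A[empty U AX (empty → ready)]: least fixpoint, start Z0 = Sat(AX (empty → ready)) = {0, 1, 2, 3, 6}, add states in Sat(empty) with every successor in Z. Already a fixed point.
Sat(A[empty U AX (empty → ready)]) = {0, 1, 2, 3, 6}
|Sat(A[empty U AX (empty → ready)])| = |{0, 1, 2, 3, 6}| = 5.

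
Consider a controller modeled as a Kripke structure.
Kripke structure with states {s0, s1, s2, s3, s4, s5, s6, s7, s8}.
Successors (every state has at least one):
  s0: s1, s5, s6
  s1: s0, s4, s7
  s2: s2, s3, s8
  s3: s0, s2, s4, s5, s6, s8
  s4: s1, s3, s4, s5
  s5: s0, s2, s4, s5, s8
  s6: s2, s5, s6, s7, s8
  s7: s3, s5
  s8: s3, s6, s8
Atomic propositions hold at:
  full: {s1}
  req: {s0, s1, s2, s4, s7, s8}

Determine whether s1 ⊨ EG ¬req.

Sat(¬req) = {s3, s5, s6}
EG ¬req: greatest fixpoint, start Z0 = {s3, s5, s6}, keep only states in Sat with some successor in Z. Already a fixed point.
Sat(EG ¬req) = {s3, s5, s6}
s1 ∉ Sat(EG ¬req) = {s3, s5, s6}, so the formula does not hold at s1.

No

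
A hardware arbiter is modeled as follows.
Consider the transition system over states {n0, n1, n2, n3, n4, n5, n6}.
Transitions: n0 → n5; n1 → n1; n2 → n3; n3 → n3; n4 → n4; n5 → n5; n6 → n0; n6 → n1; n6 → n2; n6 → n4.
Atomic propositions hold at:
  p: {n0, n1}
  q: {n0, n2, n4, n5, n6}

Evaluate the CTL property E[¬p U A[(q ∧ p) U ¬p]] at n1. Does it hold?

Sat(¬p) = {n2, n3, n4, n5, n6}
Sat(q ∧ p) = {n0}
A[(q ∧ p) U ¬p]: least fixpoint, start Z0 = Sat(¬p) = {n2, n3, n4, n5, n6}, add states in Sat(q ∧ p) with every successor in Z. Z1 = {n0, n2, n3, n4, n5, n6}; fixed.
Sat(A[(q ∧ p) U ¬p]) = {n0, n2, n3, n4, n5, n6}
E[¬p U A[(q ∧ p) U ¬p]]: least fixpoint, start Z0 = Sat(A[(q ∧ p) U ¬p]) = {n0, n2, n3, n4, n5, n6}, add states in Sat(¬p) with some successor in Z. Already a fixed point.
Sat(E[¬p U A[(q ∧ p) U ¬p]]) = {n0, n2, n3, n4, n5, n6}
n1 ∉ Sat(E[¬p U A[(q ∧ p) U ¬p]]) = {n0, n2, n3, n4, n5, n6}, so the formula does not hold at n1.

No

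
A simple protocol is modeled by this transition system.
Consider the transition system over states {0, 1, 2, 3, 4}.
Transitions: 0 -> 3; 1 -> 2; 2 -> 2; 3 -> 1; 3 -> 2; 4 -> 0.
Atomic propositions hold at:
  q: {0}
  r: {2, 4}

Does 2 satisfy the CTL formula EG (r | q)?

Sat(r | q) = {0, 2, 4}
EG (r | q): greatest fixpoint, start Z0 = {0, 2, 4}, keep only states in Sat with some successor in Z. Z1 = {2, 4}; Z2 = {2}; fixed.
Sat(EG (r | q)) = {2}
2 ∈ Sat(EG (r | q)) = {2}, so the formula holds at 2.

Yes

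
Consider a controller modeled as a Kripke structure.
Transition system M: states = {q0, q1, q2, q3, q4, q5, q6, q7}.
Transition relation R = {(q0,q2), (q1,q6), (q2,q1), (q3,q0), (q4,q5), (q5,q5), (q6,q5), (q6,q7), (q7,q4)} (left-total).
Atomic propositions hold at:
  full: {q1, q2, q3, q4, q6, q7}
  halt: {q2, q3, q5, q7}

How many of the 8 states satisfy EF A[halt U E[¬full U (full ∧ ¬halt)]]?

7

Sat(¬full) = {q0, q5}
Sat(¬halt) = {q0, q1, q4, q6}
Sat(full ∧ ¬halt) = {q1, q4, q6}
E[¬full U (full ∧ ¬halt)]: least fixpoint, start Z0 = Sat((full ∧ ¬halt)) = {q1, q4, q6}, add states in Sat(¬full) with some successor in Z. Already a fixed point.
Sat(E[¬full U (full ∧ ¬halt)]) = {q1, q4, q6}
A[halt U E[¬full U (full ∧ ¬halt)]]: least fixpoint, start Z0 = Sat(E[¬full U (full ∧ ¬halt)]) = {q1, q4, q6}, add states in Sat(halt) with every successor in Z. Z1 = {q1, q2, q4, q6, q7}; fixed.
Sat(A[halt U E[¬full U (full ∧ ¬halt)]]) = {q1, q2, q4, q6, q7}
EF A[halt U E[¬full U (full ∧ ¬halt)]]: least fixpoint, start Z0 = {q1, q2, q4, q6, q7}, add states with some successor in Z. Z1 = {q0, q1, q2, q4, q6, q7}; Z2 = {q0, q1, q2, q3, q4, q6, q7}; fixed.
Sat(EF A[halt U E[¬full U (full ∧ ¬halt)]]) = {q0, q1, q2, q3, q4, q6, q7}
|Sat(EF A[halt U E[¬full U (full ∧ ¬halt)]])| = |{q0, q1, q2, q3, q4, q6, q7}| = 7.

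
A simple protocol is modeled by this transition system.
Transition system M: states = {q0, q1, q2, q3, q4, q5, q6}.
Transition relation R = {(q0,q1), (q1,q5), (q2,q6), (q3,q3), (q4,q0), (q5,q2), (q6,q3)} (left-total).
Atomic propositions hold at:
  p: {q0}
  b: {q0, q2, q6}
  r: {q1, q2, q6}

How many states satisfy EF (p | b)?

Sat(p | b) = {q0, q2, q6}
EF (p | b): least fixpoint, start Z0 = {q0, q2, q6}, add states with some successor in Z. Z1 = {q0, q2, q4, q5, q6}; Z2 = {q0, q1, q2, q4, q5, q6}; fixed.
Sat(EF (p | b)) = {q0, q1, q2, q4, q5, q6}
|Sat(EF (p | b))| = |{q0, q1, q2, q4, q5, q6}| = 6.

6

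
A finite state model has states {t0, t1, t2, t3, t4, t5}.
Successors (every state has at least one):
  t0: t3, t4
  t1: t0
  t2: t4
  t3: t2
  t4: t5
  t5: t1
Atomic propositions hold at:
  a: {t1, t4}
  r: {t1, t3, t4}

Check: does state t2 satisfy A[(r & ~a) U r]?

No

Sat(~a) = {t0, t2, t3, t5}
Sat(r & ~a) = {t3}
A[(r & ~a) U r]: least fixpoint, start Z0 = Sat(r) = {t1, t3, t4}, add states in Sat(r & ~a) with every successor in Z. Already a fixed point.
Sat(A[(r & ~a) U r]) = {t1, t3, t4}
t2 ∉ Sat(A[(r & ~a) U r]) = {t1, t3, t4}, so the formula does not hold at t2.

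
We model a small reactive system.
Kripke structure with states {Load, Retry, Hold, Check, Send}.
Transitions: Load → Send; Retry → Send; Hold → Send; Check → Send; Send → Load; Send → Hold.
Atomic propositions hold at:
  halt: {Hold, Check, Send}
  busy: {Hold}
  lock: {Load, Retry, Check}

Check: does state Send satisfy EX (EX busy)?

No

Sat(EX busy) = {s : some successor in {Hold}} = {Send}
Sat(EX (EX busy)) = {s : some successor in {Send}} = {Load, Retry, Hold, Check}
Send ∉ Sat(EX (EX busy)) = {Load, Retry, Hold, Check}, so the formula does not hold at Send.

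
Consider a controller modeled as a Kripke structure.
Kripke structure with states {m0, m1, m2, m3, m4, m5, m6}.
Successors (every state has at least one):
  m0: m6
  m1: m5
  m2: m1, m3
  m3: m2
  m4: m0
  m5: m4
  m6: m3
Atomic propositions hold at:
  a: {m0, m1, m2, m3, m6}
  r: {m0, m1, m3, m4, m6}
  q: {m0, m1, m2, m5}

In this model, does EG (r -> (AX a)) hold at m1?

Sat(AX a) = {s : every successor in {m0, m1, m2, m3, m6}} = {m0, m2, m3, m4, m6}
Sat(r -> (AX a)) = {m0, m2, m3, m4, m5, m6}
EG (r -> (AX a)): greatest fixpoint, start Z0 = {m0, m2, m3, m4, m5, m6}, keep only states in Sat with some successor in Z. Already a fixed point.
Sat(EG (r -> (AX a))) = {m0, m2, m3, m4, m5, m6}
m1 ∉ Sat(EG (r -> (AX a))) = {m0, m2, m3, m4, m5, m6}, so the formula does not hold at m1.

No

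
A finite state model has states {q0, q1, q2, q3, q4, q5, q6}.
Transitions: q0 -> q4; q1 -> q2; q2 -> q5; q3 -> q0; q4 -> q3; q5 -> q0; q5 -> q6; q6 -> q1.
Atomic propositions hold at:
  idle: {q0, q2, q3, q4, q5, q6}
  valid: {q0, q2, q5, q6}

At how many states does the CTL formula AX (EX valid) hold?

Sat(EX valid) = {s : some successor in {q0, q2, q5, q6}} = {q1, q2, q3, q5}
Sat(AX (EX valid)) = {s : every successor in {q1, q2, q3, q5}} = {q1, q2, q4, q6}
|Sat(AX (EX valid))| = |{q1, q2, q4, q6}| = 4.

4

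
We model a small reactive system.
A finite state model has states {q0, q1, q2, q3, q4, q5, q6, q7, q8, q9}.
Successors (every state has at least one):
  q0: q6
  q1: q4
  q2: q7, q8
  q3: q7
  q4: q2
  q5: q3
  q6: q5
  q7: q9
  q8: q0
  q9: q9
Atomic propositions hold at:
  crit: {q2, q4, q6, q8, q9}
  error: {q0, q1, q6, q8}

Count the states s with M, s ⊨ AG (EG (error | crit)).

Sat(error | crit) = {q0, q1, q2, q4, q6, q8, q9}
EG (error | crit): greatest fixpoint, start Z0 = {q0, q1, q2, q4, q6, q8, q9}, keep only states in Sat with some successor in Z. Z1 = {q0, q1, q2, q4, q8, q9}; Z2 = {q1, q2, q4, q8, q9}; Z3 = {q1, q2, q4, q9}; Z4 = {q1, q4, q9}; Z5 = {q1, q9}; Z6 = {q9}; fixed.
Sat(EG (error | crit)) = {q9}
AG (EG (error | crit)): greatest fixpoint, start Z0 = {q9}, keep only states in Sat with every successor in Z. Already a fixed point.
Sat(AG (EG (error | crit))) = {q9}
|Sat(AG (EG (error | crit)))| = |{q9}| = 1.

1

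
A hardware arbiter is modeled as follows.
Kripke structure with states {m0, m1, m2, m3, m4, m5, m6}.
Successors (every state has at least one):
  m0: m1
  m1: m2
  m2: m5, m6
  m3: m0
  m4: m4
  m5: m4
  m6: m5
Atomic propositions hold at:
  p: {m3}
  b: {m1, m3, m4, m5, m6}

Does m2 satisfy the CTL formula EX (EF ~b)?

Sat(~b) = {m0, m2}
EF ~b: least fixpoint, start Z0 = {m0, m2}, add states with some successor in Z. Z1 = {m0, m1, m2, m3}; fixed.
Sat(EF ~b) = {m0, m1, m2, m3}
Sat(EX (EF ~b)) = {s : some successor in {m0, m1, m2, m3}} = {m0, m1, m3}
m2 ∉ Sat(EX (EF ~b)) = {m0, m1, m3}, so the formula does not hold at m2.

No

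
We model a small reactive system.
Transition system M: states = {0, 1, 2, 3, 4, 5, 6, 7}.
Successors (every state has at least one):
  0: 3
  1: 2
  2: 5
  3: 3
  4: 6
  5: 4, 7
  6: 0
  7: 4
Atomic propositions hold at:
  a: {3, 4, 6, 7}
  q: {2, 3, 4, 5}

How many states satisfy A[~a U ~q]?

Sat(~a) = {0, 1, 2, 5}
Sat(~q) = {0, 1, 6, 7}
A[~a U ~q]: least fixpoint, start Z0 = Sat(~q) = {0, 1, 6, 7}, add states in Sat(~a) with every successor in Z. Already a fixed point.
Sat(A[~a U ~q]) = {0, 1, 6, 7}
|Sat(A[~a U ~q])| = |{0, 1, 6, 7}| = 4.

4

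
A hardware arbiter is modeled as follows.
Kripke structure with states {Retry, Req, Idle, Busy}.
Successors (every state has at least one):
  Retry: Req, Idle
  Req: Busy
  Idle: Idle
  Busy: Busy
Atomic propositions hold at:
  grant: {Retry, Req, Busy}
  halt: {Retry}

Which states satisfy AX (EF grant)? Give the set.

{Req, Busy}

EF grant: least fixpoint, start Z0 = {Retry, Req, Busy}, add states with some successor in Z. Already a fixed point.
Sat(EF grant) = {Retry, Req, Busy}
Sat(AX (EF grant)) = {s : every successor in {Retry, Req, Busy}} = {Req, Busy}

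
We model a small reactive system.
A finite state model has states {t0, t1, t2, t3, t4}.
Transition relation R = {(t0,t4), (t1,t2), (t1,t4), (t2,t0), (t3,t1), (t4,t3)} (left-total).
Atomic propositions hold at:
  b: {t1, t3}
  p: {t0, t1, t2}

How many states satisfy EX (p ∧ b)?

Sat(p ∧ b) = {t1}
Sat(EX (p ∧ b)) = {s : some successor in {t1}} = {t3}
|Sat(EX (p ∧ b))| = |{t3}| = 1.

1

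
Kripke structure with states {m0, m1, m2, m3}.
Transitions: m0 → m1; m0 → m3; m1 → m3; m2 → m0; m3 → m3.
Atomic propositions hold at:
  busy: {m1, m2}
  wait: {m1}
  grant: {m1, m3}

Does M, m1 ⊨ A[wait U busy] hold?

A[wait U busy]: least fixpoint, start Z0 = Sat(busy) = {m1, m2}, add states in Sat(wait) with every successor in Z. Already a fixed point.
Sat(A[wait U busy]) = {m1, m2}
m1 ∈ Sat(A[wait U busy]) = {m1, m2}, so the formula holds at m1.

Yes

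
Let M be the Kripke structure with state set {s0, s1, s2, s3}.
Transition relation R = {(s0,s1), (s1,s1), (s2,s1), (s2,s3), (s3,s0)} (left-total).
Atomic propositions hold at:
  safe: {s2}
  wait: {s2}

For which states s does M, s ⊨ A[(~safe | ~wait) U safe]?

Sat(~safe) = {s0, s1, s3}
Sat(~wait) = {s0, s1, s3}
Sat(~safe | ~wait) = {s0, s1, s3}
A[(~safe | ~wait) U safe]: least fixpoint, start Z0 = Sat(safe) = {s2}, add states in Sat(~safe | ~wait) with every successor in Z. Already a fixed point.
Sat(A[(~safe | ~wait) U safe]) = {s2}

{s2}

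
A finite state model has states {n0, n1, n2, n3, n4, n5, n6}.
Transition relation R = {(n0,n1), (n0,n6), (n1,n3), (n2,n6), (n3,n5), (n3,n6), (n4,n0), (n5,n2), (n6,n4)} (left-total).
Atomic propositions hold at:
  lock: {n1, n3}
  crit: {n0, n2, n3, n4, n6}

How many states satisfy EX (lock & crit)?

1

Sat(lock & crit) = {n3}
Sat(EX (lock & crit)) = {s : some successor in {n3}} = {n1}
|Sat(EX (lock & crit))| = |{n1}| = 1.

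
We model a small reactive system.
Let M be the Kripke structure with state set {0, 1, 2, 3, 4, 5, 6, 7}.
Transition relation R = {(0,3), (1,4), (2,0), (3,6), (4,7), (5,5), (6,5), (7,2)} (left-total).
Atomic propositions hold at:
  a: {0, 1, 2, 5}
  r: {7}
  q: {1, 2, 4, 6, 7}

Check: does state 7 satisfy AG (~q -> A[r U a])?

No

Sat(~q) = {0, 3, 5}
A[r U a]: least fixpoint, start Z0 = Sat(a) = {0, 1, 2, 5}, add states in Sat(r) with every successor in Z. Z1 = {0, 1, 2, 5, 7}; fixed.
Sat(A[r U a]) = {0, 1, 2, 5, 7}
Sat(~q -> A[r U a]) = {0, 1, 2, 4, 5, 6, 7}
AG (~q -> A[r U a]): greatest fixpoint, start Z0 = {0, 1, 2, 4, 5, 6, 7}, keep only states in Sat with every successor in Z. Z1 = {1, 2, 4, 5, 6, 7}; Z2 = {1, 4, 5, 6, 7}; Z3 = {1, 4, 5, 6}; Z4 = {1, 5, 6}; Z5 = {5, 6}; fixed.
Sat(AG (~q -> A[r U a])) = {5, 6}
7 ∉ Sat(AG (~q -> A[r U a])) = {5, 6}, so the formula does not hold at 7.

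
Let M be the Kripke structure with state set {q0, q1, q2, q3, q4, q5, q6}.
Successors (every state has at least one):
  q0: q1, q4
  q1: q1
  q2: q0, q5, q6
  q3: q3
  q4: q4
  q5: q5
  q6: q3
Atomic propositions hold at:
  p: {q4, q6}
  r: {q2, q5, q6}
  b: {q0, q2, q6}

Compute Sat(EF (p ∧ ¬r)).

{q0, q2, q4}

Sat(¬r) = {q0, q1, q3, q4}
Sat(p ∧ ¬r) = {q4}
EF (p ∧ ¬r): least fixpoint, start Z0 = {q4}, add states with some successor in Z. Z1 = {q0, q4}; Z2 = {q0, q2, q4}; fixed.
Sat(EF (p ∧ ¬r)) = {q0, q2, q4}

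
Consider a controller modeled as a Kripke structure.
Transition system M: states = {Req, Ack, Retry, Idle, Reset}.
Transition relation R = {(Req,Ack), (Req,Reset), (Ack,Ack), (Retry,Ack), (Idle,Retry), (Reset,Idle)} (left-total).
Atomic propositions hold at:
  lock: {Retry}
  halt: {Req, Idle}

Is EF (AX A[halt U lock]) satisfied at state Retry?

No

A[halt U lock]: least fixpoint, start Z0 = Sat(lock) = {Retry}, add states in Sat(halt) with every successor in Z. Z1 = {Retry, Idle}; fixed.
Sat(A[halt U lock]) = {Retry, Idle}
Sat(AX A[halt U lock]) = {s : every successor in {Retry, Idle}} = {Idle, Reset}
EF (AX A[halt U lock]): least fixpoint, start Z0 = {Idle, Reset}, add states with some successor in Z. Z1 = {Req, Idle, Reset}; fixed.
Sat(EF (AX A[halt U lock])) = {Req, Idle, Reset}
Retry ∉ Sat(EF (AX A[halt U lock])) = {Req, Idle, Reset}, so the formula does not hold at Retry.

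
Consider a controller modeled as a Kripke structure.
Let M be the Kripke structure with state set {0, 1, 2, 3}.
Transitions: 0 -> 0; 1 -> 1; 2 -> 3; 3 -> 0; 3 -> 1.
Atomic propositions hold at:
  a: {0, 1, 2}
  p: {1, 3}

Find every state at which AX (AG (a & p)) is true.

{1}

Sat(a & p) = {1}
AG (a & p): greatest fixpoint, start Z0 = {1}, keep only states in Sat with every successor in Z. Already a fixed point.
Sat(AG (a & p)) = {1}
Sat(AX (AG (a & p))) = {s : every successor in {1}} = {1}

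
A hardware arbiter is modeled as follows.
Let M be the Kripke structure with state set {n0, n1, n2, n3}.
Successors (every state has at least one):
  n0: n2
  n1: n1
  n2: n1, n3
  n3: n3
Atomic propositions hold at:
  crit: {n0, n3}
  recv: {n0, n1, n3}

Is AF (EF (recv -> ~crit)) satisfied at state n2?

Yes

Sat(~crit) = {n1, n2}
Sat(recv -> ~crit) = {n1, n2}
EF (recv -> ~crit): least fixpoint, start Z0 = {n1, n2}, add states with some successor in Z. Z1 = {n0, n1, n2}; fixed.
Sat(EF (recv -> ~crit)) = {n0, n1, n2}
AF (EF (recv -> ~crit)): least fixpoint, start Z0 = {n0, n1, n2}, add states with every successor in Z. Already a fixed point.
Sat(AF (EF (recv -> ~crit))) = {n0, n1, n2}
n2 ∈ Sat(AF (EF (recv -> ~crit))) = {n0, n1, n2}, so the formula holds at n2.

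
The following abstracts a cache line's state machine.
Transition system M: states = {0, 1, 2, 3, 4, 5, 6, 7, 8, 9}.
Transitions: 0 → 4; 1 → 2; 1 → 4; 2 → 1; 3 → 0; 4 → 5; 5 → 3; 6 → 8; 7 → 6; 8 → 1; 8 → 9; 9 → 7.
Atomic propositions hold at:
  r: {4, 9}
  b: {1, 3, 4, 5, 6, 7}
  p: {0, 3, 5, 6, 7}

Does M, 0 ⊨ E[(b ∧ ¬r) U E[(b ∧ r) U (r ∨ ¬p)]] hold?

No

Sat(¬r) = {0, 1, 2, 3, 5, 6, 7, 8}
Sat(b ∧ ¬r) = {1, 3, 5, 6, 7}
Sat(b ∧ r) = {4}
Sat(¬p) = {1, 2, 4, 8, 9}
Sat(r ∨ ¬p) = {1, 2, 4, 8, 9}
E[(b ∧ r) U (r ∨ ¬p)]: least fixpoint, start Z0 = Sat((r ∨ ¬p)) = {1, 2, 4, 8, 9}, add states in Sat(b ∧ r) with some successor in Z. Already a fixed point.
Sat(E[(b ∧ r) U (r ∨ ¬p)]) = {1, 2, 4, 8, 9}
E[(b ∧ ¬r) U E[(b ∧ r) U (r ∨ ¬p)]]: least fixpoint, start Z0 = Sat(E[(b ∧ r) U (r ∨ ¬p)]) = {1, 2, 4, 8, 9}, add states in Sat(b ∧ ¬r) with some successor in Z. Z1 = {1, 2, 4, 6, 8, 9}; Z2 = {1, 2, 4, 6, 7, 8, 9}; fixed.
Sat(E[(b ∧ ¬r) U E[(b ∧ r) U (r ∨ ¬p)]]) = {1, 2, 4, 6, 7, 8, 9}
0 ∉ Sat(E[(b ∧ ¬r) U E[(b ∧ r) U (r ∨ ¬p)]]) = {1, 2, 4, 6, 7, 8, 9}, so the formula does not hold at 0.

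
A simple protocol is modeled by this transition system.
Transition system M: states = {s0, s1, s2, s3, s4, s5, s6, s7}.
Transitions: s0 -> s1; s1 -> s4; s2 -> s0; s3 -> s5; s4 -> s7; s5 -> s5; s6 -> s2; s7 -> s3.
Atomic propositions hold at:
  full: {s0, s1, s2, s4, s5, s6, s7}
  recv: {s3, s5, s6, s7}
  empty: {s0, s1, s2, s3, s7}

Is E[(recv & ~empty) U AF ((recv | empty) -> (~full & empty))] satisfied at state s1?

Sat(~empty) = {s4, s5, s6}
Sat(recv & ~empty) = {s5, s6}
Sat(recv | empty) = {s0, s1, s2, s3, s5, s6, s7}
Sat(~full) = {s3}
Sat(~full & empty) = {s3}
Sat((recv | empty) -> (~full & empty)) = {s3, s4}
AF ((recv | empty) -> (~full & empty)): least fixpoint, start Z0 = {s3, s4}, add states with every successor in Z. Z1 = {s1, s3, s4, s7}; Z2 = {s0, s1, s3, s4, s7}; Z3 = {s0, s1, s2, s3, s4, s7}; Z4 = {s0, s1, s2, s3, s4, s6, s7}; fixed.
Sat(AF ((recv | empty) -> (~full & empty))) = {s0, s1, s2, s3, s4, s6, s7}
E[(recv & ~empty) U AF ((recv | empty) -> (~full & empty))]: least fixpoint, start Z0 = Sat(AF ((recv | empty) -> (~full & empty))) = {s0, s1, s2, s3, s4, s6, s7}, add states in Sat(recv & ~empty) with some successor in Z. Already a fixed point.
Sat(E[(recv & ~empty) U AF ((recv | empty) -> (~full & empty))]) = {s0, s1, s2, s3, s4, s6, s7}
s1 ∈ Sat(E[(recv & ~empty) U AF ((recv | empty) -> (~full & empty))]) = {s0, s1, s2, s3, s4, s6, s7}, so the formula holds at s1.

Yes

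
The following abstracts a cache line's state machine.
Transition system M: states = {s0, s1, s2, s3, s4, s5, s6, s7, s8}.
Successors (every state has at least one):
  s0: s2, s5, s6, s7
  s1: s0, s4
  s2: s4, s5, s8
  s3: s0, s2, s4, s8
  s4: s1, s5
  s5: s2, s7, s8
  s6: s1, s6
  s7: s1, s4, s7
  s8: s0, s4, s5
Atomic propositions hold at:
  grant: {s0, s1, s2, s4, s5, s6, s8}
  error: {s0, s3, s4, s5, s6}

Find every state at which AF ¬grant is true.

Sat(¬grant) = {s3, s7}
AF ¬grant: least fixpoint, start Z0 = {s3, s7}, add states with every successor in Z. Already a fixed point.
Sat(AF ¬grant) = {s3, s7}

{s3, s7}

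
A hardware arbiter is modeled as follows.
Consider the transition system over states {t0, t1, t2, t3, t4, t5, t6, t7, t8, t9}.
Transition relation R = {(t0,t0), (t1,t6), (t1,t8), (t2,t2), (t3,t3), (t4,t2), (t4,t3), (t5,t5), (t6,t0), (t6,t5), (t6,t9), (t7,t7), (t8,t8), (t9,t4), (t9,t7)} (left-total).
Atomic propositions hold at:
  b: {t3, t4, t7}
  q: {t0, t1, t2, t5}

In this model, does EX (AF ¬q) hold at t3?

Yes

Sat(¬q) = {t3, t4, t6, t7, t8, t9}
AF ¬q: least fixpoint, start Z0 = {t3, t4, t6, t7, t8, t9}, add states with every successor in Z. Z1 = {t1, t3, t4, t6, t7, t8, t9}; fixed.
Sat(AF ¬q) = {t1, t3, t4, t6, t7, t8, t9}
Sat(EX (AF ¬q)) = {s : some successor in {t1, t3, t4, t6, t7, t8, t9}} = {t1, t3, t4, t6, t7, t8, t9}
t3 ∈ Sat(EX (AF ¬q)) = {t1, t3, t4, t6, t7, t8, t9}, so the formula holds at t3.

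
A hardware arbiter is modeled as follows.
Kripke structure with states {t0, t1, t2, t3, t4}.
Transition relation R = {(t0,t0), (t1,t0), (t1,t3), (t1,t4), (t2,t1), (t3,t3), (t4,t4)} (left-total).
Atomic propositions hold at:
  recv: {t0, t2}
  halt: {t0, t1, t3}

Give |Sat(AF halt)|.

AF halt: least fixpoint, start Z0 = {t0, t1, t3}, add states with every successor in Z. Z1 = {t0, t1, t2, t3}; fixed.
Sat(AF halt) = {t0, t1, t2, t3}
|Sat(AF halt)| = |{t0, t1, t2, t3}| = 4.

4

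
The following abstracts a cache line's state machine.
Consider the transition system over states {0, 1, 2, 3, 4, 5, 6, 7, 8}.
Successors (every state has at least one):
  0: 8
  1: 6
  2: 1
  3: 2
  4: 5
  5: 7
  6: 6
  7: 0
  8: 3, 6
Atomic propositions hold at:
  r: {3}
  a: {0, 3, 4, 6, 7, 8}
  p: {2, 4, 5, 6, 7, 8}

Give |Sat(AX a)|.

6

Sat(AX a) = {s : every successor in {0, 3, 4, 6, 7, 8}} = {0, 1, 5, 6, 7, 8}
|Sat(AX a)| = |{0, 1, 5, 6, 7, 8}| = 6.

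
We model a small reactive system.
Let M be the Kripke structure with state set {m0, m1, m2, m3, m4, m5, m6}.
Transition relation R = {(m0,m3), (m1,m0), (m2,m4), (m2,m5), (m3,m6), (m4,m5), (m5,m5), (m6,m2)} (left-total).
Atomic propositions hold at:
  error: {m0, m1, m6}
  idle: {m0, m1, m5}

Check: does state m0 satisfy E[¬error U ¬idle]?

No

Sat(¬error) = {m2, m3, m4, m5}
Sat(¬idle) = {m2, m3, m4, m6}
E[¬error U ¬idle]: least fixpoint, start Z0 = Sat(¬idle) = {m2, m3, m4, m6}, add states in Sat(¬error) with some successor in Z. Already a fixed point.
Sat(E[¬error U ¬idle]) = {m2, m3, m4, m6}
m0 ∉ Sat(E[¬error U ¬idle]) = {m2, m3, m4, m6}, so the formula does not hold at m0.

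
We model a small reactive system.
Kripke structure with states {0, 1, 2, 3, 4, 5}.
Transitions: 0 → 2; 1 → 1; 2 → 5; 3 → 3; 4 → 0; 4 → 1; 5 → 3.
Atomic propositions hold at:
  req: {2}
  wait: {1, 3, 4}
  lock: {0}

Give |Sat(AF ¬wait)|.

3

Sat(¬wait) = {0, 2, 5}
AF ¬wait: least fixpoint, start Z0 = {0, 2, 5}, add states with every successor in Z. Already a fixed point.
Sat(AF ¬wait) = {0, 2, 5}
|Sat(AF ¬wait)| = |{0, 2, 5}| = 3.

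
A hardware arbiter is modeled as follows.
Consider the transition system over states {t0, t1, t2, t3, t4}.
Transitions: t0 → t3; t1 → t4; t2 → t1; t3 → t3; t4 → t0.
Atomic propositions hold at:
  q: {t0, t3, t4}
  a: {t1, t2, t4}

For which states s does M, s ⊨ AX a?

{t1, t2}

Sat(AX a) = {s : every successor in {t1, t2, t4}} = {t1, t2}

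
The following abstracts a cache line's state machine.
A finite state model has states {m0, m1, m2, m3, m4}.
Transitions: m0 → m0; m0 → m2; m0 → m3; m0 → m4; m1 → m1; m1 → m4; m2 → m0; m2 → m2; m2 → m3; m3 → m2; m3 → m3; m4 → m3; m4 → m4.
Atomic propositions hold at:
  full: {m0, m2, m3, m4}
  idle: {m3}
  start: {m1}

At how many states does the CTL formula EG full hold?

4

EG full: greatest fixpoint, start Z0 = {m0, m2, m3, m4}, keep only states in Sat with some successor in Z. Already a fixed point.
Sat(EG full) = {m0, m2, m3, m4}
|Sat(EG full)| = |{m0, m2, m3, m4}| = 4.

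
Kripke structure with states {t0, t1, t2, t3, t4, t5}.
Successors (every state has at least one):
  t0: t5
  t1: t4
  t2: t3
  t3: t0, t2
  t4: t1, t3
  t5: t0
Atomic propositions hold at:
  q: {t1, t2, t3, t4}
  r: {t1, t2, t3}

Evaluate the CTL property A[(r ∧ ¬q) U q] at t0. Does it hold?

Sat(¬q) = {t0, t5}
Sat(r ∧ ¬q) = ∅
A[(r ∧ ¬q) U q]: least fixpoint, start Z0 = Sat(q) = {t1, t2, t3, t4}, add states in Sat(r ∧ ¬q) with every successor in Z. Already a fixed point.
Sat(A[(r ∧ ¬q) U q]) = {t1, t2, t3, t4}
t0 ∉ Sat(A[(r ∧ ¬q) U q]) = {t1, t2, t3, t4}, so the formula does not hold at t0.

No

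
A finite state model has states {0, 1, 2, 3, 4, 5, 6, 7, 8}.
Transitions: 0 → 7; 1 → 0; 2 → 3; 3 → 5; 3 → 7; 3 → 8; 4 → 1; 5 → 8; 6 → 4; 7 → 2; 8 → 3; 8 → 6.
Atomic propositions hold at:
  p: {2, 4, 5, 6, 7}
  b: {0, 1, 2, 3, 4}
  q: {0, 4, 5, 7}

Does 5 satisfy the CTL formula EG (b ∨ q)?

Sat(b ∨ q) = {0, 1, 2, 3, 4, 5, 7}
EG (b ∨ q): greatest fixpoint, start Z0 = {0, 1, 2, 3, 4, 5, 7}, keep only states in Sat with some successor in Z. Z1 = {0, 1, 2, 3, 4, 7}; fixed.
Sat(EG (b ∨ q)) = {0, 1, 2, 3, 4, 7}
5 ∉ Sat(EG (b ∨ q)) = {0, 1, 2, 3, 4, 7}, so the formula does not hold at 5.

No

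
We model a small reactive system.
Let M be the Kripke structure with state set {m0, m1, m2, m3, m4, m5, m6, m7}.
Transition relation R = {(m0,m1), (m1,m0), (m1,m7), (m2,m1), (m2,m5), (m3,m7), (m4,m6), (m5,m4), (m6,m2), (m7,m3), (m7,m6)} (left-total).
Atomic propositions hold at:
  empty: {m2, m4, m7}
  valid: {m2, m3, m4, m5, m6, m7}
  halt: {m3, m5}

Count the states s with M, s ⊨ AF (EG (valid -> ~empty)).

Sat(~empty) = {m0, m1, m3, m5, m6}
Sat(valid -> ~empty) = {m0, m1, m3, m5, m6}
EG (valid -> ~empty): greatest fixpoint, start Z0 = {m0, m1, m3, m5, m6}, keep only states in Sat with some successor in Z. Z1 = {m0, m1}; fixed.
Sat(EG (valid -> ~empty)) = {m0, m1}
AF (EG (valid -> ~empty)): least fixpoint, start Z0 = {m0, m1}, add states with every successor in Z. Already a fixed point.
Sat(AF (EG (valid -> ~empty))) = {m0, m1}
|Sat(AF (EG (valid -> ~empty)))| = |{m0, m1}| = 2.

2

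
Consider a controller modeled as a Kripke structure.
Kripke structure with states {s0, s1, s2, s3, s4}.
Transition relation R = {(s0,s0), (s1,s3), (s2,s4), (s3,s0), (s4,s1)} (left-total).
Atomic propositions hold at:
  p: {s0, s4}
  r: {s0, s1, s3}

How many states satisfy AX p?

3

Sat(AX p) = {s : every successor in {s0, s4}} = {s0, s2, s3}
|Sat(AX p)| = |{s0, s2, s3}| = 3.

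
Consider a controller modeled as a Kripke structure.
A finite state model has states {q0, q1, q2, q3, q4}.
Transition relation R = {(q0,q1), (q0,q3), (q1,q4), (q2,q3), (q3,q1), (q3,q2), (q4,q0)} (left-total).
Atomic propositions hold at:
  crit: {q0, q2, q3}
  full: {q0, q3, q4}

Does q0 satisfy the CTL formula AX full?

No

Sat(AX full) = {s : every successor in {q0, q3, q4}} = {q1, q2, q4}
q0 ∉ Sat(AX full) = {q1, q2, q4}, so the formula does not hold at q0.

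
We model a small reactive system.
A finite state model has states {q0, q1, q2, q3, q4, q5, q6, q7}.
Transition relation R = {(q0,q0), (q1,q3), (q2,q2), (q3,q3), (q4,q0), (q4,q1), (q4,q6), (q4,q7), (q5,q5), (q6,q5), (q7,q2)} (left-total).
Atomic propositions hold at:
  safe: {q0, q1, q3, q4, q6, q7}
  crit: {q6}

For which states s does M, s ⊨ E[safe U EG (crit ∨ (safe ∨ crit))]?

{q0, q1, q3, q4}

Sat(safe ∨ crit) = {q0, q1, q3, q4, q6, q7}
Sat(crit ∨ (safe ∨ crit)) = {q0, q1, q3, q4, q6, q7}
EG (crit ∨ (safe ∨ crit)): greatest fixpoint, start Z0 = {q0, q1, q3, q4, q6, q7}, keep only states in Sat with some successor in Z. Z1 = {q0, q1, q3, q4}; fixed.
Sat(EG (crit ∨ (safe ∨ crit))) = {q0, q1, q3, q4}
E[safe U EG (crit ∨ (safe ∨ crit))]: least fixpoint, start Z0 = Sat(EG (crit ∨ (safe ∨ crit))) = {q0, q1, q3, q4}, add states in Sat(safe) with some successor in Z. Already a fixed point.
Sat(E[safe U EG (crit ∨ (safe ∨ crit))]) = {q0, q1, q3, q4}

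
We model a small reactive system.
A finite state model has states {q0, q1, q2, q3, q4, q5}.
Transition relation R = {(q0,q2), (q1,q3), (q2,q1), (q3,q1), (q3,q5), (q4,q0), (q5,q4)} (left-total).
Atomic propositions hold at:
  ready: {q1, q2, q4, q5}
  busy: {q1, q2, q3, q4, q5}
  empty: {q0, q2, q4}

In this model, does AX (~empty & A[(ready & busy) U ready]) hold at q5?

Sat(~empty) = {q1, q3, q5}
Sat(ready & busy) = {q1, q2, q4, q5}
A[(ready & busy) U ready]: least fixpoint, start Z0 = Sat(ready) = {q1, q2, q4, q5}, add states in Sat(ready & busy) with every successor in Z. Already a fixed point.
Sat(A[(ready & busy) U ready]) = {q1, q2, q4, q5}
Sat(~empty & A[(ready & busy) U ready]) = {q1, q5}
Sat(AX (~empty & A[(ready & busy) U ready])) = {s : every successor in {q1, q5}} = {q2, q3}
q5 ∉ Sat(AX (~empty & A[(ready & busy) U ready])) = {q2, q3}, so the formula does not hold at q5.

No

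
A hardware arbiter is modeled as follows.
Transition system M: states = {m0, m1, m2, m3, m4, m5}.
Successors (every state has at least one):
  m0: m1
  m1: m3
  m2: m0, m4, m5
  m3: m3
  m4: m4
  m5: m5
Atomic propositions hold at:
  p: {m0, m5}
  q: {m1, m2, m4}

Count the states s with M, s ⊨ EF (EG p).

EG p: greatest fixpoint, start Z0 = {m0, m5}, keep only states in Sat with some successor in Z. Z1 = {m5}; fixed.
Sat(EG p) = {m5}
EF (EG p): least fixpoint, start Z0 = {m5}, add states with some successor in Z. Z1 = {m2, m5}; fixed.
Sat(EF (EG p)) = {m2, m5}
|Sat(EF (EG p))| = |{m2, m5}| = 2.

2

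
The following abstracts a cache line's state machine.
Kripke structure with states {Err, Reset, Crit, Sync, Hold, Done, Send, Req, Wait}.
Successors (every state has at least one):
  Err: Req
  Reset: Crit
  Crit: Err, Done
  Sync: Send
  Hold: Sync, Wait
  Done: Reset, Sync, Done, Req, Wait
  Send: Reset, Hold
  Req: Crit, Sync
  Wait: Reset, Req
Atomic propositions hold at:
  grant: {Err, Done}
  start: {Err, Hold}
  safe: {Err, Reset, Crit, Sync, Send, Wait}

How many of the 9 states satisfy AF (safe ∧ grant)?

1

Sat(safe ∧ grant) = {Err}
AF (safe ∧ grant): least fixpoint, start Z0 = {Err}, add states with every successor in Z. Already a fixed point.
Sat(AF (safe ∧ grant)) = {Err}
|Sat(AF (safe ∧ grant))| = |{Err}| = 1.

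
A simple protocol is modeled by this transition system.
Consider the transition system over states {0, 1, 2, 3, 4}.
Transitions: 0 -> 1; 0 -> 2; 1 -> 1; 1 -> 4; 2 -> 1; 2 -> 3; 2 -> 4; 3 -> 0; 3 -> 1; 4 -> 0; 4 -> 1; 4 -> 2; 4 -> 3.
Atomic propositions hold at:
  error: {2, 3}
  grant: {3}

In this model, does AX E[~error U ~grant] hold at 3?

Sat(~error) = {0, 1, 4}
Sat(~grant) = {0, 1, 2, 4}
E[~error U ~grant]: least fixpoint, start Z0 = Sat(~grant) = {0, 1, 2, 4}, add states in Sat(~error) with some successor in Z. Already a fixed point.
Sat(E[~error U ~grant]) = {0, 1, 2, 4}
Sat(AX E[~error U ~grant]) = {s : every successor in {0, 1, 2, 4}} = {0, 1, 3}
3 ∈ Sat(AX E[~error U ~grant]) = {0, 1, 3}, so the formula holds at 3.

Yes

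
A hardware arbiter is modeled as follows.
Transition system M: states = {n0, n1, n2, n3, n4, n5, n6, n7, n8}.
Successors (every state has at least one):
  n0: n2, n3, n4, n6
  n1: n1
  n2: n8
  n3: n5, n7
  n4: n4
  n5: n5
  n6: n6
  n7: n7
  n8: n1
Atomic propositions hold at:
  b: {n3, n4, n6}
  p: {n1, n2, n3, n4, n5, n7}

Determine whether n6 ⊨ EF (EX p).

No

Sat(EX p) = {s : some successor in {n1, n2, n3, n4, n5, n7}} = {n0, n1, n3, n4, n5, n7, n8}
EF (EX p): least fixpoint, start Z0 = {n0, n1, n3, n4, n5, n7, n8}, add states with some successor in Z. Z1 = {n0, n1, n2, n3, n4, n5, n7, n8}; fixed.
Sat(EF (EX p)) = {n0, n1, n2, n3, n4, n5, n7, n8}
n6 ∉ Sat(EF (EX p)) = {n0, n1, n2, n3, n4, n5, n7, n8}, so the formula does not hold at n6.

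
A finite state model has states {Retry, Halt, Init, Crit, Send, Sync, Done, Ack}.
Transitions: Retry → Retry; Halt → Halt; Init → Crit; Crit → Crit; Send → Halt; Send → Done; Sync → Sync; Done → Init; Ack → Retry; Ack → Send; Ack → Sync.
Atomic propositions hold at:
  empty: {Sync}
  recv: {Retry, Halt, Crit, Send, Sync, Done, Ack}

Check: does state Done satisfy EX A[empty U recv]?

No

A[empty U recv]: least fixpoint, start Z0 = Sat(recv) = {Retry, Halt, Crit, Send, Sync, Done, Ack}, add states in Sat(empty) with every successor in Z. Already a fixed point.
Sat(A[empty U recv]) = {Retry, Halt, Crit, Send, Sync, Done, Ack}
Sat(EX A[empty U recv]) = {s : some successor in {Retry, Halt, Crit, Send, Sync, Done, Ack}} = {Retry, Halt, Init, Crit, Send, Sync, Ack}
Done ∉ Sat(EX A[empty U recv]) = {Retry, Halt, Init, Crit, Send, Sync, Ack}, so the formula does not hold at Done.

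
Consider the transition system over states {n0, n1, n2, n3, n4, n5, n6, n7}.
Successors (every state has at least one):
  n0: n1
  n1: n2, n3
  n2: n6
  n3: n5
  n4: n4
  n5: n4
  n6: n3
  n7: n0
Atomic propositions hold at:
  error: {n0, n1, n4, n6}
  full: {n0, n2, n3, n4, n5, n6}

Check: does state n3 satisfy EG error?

No

EG error: greatest fixpoint, start Z0 = {n0, n1, n4, n6}, keep only states in Sat with some successor in Z. Z1 = {n0, n4}; Z2 = {n4}; fixed.
Sat(EG error) = {n4}
n3 ∉ Sat(EG error) = {n4}, so the formula does not hold at n3.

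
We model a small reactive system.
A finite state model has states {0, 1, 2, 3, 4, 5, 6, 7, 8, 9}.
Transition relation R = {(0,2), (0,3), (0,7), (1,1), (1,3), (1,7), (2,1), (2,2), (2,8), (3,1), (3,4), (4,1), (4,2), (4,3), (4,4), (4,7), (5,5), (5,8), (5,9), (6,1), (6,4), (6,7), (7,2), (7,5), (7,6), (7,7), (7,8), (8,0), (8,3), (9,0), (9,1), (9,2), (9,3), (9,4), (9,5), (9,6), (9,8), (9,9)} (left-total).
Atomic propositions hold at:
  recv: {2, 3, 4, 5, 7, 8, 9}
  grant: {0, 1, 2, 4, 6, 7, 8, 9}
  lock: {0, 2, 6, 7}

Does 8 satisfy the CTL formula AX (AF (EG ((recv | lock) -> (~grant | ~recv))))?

Sat(recv | lock) = {0, 2, 3, 4, 5, 6, 7, 8, 9}
Sat(~grant) = {3, 5}
Sat(~recv) = {0, 1, 6}
Sat(~grant | ~recv) = {0, 1, 3, 5, 6}
Sat((recv | lock) -> (~grant | ~recv)) = {0, 1, 3, 5, 6}
EG ((recv | lock) -> (~grant | ~recv)): greatest fixpoint, start Z0 = {0, 1, 3, 5, 6}, keep only states in Sat with some successor in Z. Already a fixed point.
Sat(EG ((recv | lock) -> (~grant | ~recv))) = {0, 1, 3, 5, 6}
AF (EG ((recv | lock) -> (~grant | ~recv))): least fixpoint, start Z0 = {0, 1, 3, 5, 6}, add states with every successor in Z. Z1 = {0, 1, 3, 5, 6, 8}; fixed.
Sat(AF (EG ((recv | lock) -> (~grant | ~recv)))) = {0, 1, 3, 5, 6, 8}
Sat(AX (AF (EG ((recv | lock) -> (~grant | ~recv))))) = {s : every successor in {0, 1, 3, 5, 6, 8}} = {8}
8 ∈ Sat(AX (AF (EG ((recv | lock) -> (~grant | ~recv))))) = {8}, so the formula holds at 8.

Yes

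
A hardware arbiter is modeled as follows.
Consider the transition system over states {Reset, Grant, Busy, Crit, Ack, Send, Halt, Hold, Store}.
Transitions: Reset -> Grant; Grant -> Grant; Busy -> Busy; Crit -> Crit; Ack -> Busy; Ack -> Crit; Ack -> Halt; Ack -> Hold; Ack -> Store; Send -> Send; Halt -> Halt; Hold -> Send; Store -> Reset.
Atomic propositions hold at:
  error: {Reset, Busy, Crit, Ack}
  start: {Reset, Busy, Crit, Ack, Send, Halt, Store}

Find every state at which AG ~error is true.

{Grant, Send, Halt, Hold}

Sat(~error) = {Grant, Send, Halt, Hold, Store}
AG ~error: greatest fixpoint, start Z0 = {Grant, Send, Halt, Hold, Store}, keep only states in Sat with every successor in Z. Z1 = {Grant, Send, Halt, Hold}; fixed.
Sat(AG ~error) = {Grant, Send, Halt, Hold}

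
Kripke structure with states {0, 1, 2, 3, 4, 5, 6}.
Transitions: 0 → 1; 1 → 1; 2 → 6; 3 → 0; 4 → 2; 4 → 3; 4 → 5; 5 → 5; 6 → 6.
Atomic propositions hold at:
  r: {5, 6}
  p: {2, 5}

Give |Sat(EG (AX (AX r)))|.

Sat(AX r) = {s : every successor in {5, 6}} = {2, 5, 6}
Sat(AX (AX r)) = {s : every successor in {2, 5, 6}} = {2, 5, 6}
EG (AX (AX r)): greatest fixpoint, start Z0 = {2, 5, 6}, keep only states in Sat with some successor in Z. Already a fixed point.
Sat(EG (AX (AX r))) = {2, 5, 6}
|Sat(EG (AX (AX r)))| = |{2, 5, 6}| = 3.

3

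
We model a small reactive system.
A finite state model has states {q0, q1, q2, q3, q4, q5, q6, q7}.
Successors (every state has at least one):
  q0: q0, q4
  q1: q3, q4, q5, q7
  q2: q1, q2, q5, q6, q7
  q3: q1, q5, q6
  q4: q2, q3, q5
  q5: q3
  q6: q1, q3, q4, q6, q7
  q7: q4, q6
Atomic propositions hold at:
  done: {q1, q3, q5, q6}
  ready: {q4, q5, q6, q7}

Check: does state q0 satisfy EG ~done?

Yes

Sat(~done) = {q0, q2, q4, q7}
EG ~done: greatest fixpoint, start Z0 = {q0, q2, q4, q7}, keep only states in Sat with some successor in Z. Already a fixed point.
Sat(EG ~done) = {q0, q2, q4, q7}
q0 ∈ Sat(EG ~done) = {q0, q2, q4, q7}, so the formula holds at q0.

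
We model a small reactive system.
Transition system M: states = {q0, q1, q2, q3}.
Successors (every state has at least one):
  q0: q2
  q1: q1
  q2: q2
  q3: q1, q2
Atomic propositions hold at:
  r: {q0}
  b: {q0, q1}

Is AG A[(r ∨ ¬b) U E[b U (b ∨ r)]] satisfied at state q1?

Sat(¬b) = {q2, q3}
Sat(r ∨ ¬b) = {q0, q2, q3}
Sat(b ∨ r) = {q0, q1}
E[b U (b ∨ r)]: least fixpoint, start Z0 = Sat((b ∨ r)) = {q0, q1}, add states in Sat(b) with some successor in Z. Already a fixed point.
Sat(E[b U (b ∨ r)]) = {q0, q1}
A[(r ∨ ¬b) U E[b U (b ∨ r)]]: least fixpoint, start Z0 = Sat(E[b U (b ∨ r)]) = {q0, q1}, add states in Sat(r ∨ ¬b) with every successor in Z. Already a fixed point.
Sat(A[(r ∨ ¬b) U E[b U (b ∨ r)]]) = {q0, q1}
AG A[(r ∨ ¬b) U E[b U (b ∨ r)]]: greatest fixpoint, start Z0 = {q0, q1}, keep only states in Sat with every successor in Z. Z1 = {q1}; fixed.
Sat(AG A[(r ∨ ¬b) U E[b U (b ∨ r)]]) = {q1}
q1 ∈ Sat(AG A[(r ∨ ¬b) U E[b U (b ∨ r)]]) = {q1}, so the formula holds at q1.

Yes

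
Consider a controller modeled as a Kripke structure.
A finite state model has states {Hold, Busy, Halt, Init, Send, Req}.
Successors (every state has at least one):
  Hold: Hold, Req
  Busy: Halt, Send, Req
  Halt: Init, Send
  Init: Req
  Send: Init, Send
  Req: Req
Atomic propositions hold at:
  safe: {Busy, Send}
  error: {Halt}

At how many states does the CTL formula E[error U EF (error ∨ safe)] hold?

Sat(error ∨ safe) = {Busy, Halt, Send}
EF (error ∨ safe): least fixpoint, start Z0 = {Busy, Halt, Send}, add states with some successor in Z. Already a fixed point.
Sat(EF (error ∨ safe)) = {Busy, Halt, Send}
E[error U EF (error ∨ safe)]: least fixpoint, start Z0 = Sat(EF (error ∨ safe)) = {Busy, Halt, Send}, add states in Sat(error) with some successor in Z. Already a fixed point.
Sat(E[error U EF (error ∨ safe)]) = {Busy, Halt, Send}
|Sat(E[error U EF (error ∨ safe)])| = |{Busy, Halt, Send}| = 3.

3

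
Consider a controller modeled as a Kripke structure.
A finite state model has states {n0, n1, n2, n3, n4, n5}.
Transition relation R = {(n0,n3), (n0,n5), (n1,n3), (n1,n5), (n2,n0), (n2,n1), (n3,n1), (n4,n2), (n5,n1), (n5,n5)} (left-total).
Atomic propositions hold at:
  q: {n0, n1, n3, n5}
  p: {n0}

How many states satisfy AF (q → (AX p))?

Sat(AX p) = {s : every successor in {n0}} = ∅
Sat(q → (AX p)) = {n2, n4}
AF (q → (AX p)): least fixpoint, start Z0 = {n2, n4}, add states with every successor in Z. Already a fixed point.
Sat(AF (q → (AX p))) = {n2, n4}
|Sat(AF (q → (AX p)))| = |{n2, n4}| = 2.

2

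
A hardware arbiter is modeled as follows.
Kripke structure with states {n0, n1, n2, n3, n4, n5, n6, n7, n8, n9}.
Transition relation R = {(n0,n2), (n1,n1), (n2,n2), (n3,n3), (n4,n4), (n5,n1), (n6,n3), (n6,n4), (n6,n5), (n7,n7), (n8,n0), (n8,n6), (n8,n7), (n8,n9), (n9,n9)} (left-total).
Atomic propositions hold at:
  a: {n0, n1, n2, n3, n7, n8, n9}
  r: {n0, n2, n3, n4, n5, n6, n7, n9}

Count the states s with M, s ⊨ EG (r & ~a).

Sat(~a) = {n4, n5, n6}
Sat(r & ~a) = {n4, n5, n6}
EG (r & ~a): greatest fixpoint, start Z0 = {n4, n5, n6}, keep only states in Sat with some successor in Z. Z1 = {n4, n6}; fixed.
Sat(EG (r & ~a)) = {n4, n6}
|Sat(EG (r & ~a))| = |{n4, n6}| = 2.

2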